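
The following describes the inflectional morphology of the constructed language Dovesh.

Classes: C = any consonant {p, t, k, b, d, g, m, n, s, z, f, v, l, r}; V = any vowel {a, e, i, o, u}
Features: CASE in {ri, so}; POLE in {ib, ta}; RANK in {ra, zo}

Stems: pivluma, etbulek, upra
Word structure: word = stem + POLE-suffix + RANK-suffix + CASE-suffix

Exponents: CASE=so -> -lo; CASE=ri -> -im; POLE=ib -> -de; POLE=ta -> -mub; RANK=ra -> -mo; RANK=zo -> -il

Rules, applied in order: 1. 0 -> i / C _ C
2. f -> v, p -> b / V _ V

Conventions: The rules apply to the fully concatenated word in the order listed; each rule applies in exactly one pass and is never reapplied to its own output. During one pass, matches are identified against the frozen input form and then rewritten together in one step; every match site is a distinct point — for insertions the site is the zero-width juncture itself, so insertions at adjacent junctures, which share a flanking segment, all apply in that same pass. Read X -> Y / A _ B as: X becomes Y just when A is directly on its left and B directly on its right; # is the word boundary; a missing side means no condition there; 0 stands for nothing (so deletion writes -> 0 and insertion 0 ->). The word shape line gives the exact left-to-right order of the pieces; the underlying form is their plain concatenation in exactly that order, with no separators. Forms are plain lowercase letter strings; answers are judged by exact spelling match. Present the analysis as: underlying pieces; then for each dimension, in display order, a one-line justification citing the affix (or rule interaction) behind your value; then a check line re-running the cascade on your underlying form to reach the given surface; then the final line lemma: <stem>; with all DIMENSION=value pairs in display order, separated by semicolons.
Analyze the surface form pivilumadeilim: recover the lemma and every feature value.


underlying: pivluma-de-il-im
CASE=ri - signalled by the affix -im
POLE=ib - signalled by the affix -de
RANK=zo - signalled by the affix -il
check: pivlumadeilim -> pivilumadeilim -> pivilumadeilim
lemma: pivluma; CASE=ri; POLE=ib; RANK=zo


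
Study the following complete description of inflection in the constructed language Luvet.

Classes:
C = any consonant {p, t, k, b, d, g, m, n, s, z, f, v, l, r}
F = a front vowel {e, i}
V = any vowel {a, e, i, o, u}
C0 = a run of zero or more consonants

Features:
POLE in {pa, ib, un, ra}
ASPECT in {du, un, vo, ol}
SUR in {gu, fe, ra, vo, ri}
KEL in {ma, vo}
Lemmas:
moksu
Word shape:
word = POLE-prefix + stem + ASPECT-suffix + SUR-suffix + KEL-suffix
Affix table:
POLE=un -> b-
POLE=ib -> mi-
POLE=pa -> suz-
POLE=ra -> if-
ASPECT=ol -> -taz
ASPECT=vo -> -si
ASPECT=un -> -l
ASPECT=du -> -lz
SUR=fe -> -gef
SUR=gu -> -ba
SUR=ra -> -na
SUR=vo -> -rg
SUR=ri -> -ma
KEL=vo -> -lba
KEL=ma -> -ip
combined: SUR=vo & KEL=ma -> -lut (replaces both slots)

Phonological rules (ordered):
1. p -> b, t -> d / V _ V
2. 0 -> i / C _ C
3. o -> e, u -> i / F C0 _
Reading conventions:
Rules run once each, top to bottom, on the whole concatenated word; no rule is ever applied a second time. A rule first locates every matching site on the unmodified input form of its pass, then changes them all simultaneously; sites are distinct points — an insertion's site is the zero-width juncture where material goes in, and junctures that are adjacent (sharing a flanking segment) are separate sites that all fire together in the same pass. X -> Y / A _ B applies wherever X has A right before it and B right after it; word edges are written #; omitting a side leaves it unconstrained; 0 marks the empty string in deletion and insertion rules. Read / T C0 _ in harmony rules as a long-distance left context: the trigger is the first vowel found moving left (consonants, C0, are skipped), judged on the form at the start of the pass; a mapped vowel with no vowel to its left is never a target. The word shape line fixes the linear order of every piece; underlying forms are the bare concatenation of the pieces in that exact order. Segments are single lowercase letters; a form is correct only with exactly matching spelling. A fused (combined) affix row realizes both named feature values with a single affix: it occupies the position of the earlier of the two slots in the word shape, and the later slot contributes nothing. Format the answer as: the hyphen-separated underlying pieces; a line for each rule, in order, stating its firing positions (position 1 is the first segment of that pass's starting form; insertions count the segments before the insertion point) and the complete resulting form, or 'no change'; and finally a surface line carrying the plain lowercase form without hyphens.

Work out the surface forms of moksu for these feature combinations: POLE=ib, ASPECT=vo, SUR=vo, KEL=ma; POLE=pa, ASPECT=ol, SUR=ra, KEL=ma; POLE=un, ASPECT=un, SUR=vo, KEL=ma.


cell POLE=ib, ASPECT=vo, SUR=vo, KEL=ma:
underlying: mi-moksu-si-lut
1. p -> b, t -> d / V _ V: no change
2. 0 -> i / C _ C: inserts after position(s) 5: mimokisusilut
3. o -> e, u -> i / F C0 _: fires at position(s) 4, 8, 12: mimekisisilit
surface: mimekisisilit

cell POLE=pa, ASPECT=ol, SUR=ra, KEL=ma:
underlying: suz-moksu-taz-na-ip
1. p -> b, t -> d / V _ V: fires at position(s) 9: suzmoksudaznaip
2. 0 -> i / C _ C: inserts after position(s) 3, 6, 11: suzimokisudazinaip
3. o -> e, u -> i / F C0 _: fires at position(s) 6, 10: suzimekisidazinaip
surface: suzimekisidazinaip

cell POLE=un, ASPECT=un, SUR=vo, KEL=ma:
underlying: b-moksu-l-lut
1. p -> b, t -> d / V _ V: no change
2. 0 -> i / C _ C: inserts after position(s) 1, 4, 7: bimokisulilut
3. o -> e, u -> i / F C0 _: fires at position(s) 4, 8, 12: bimekisililit
surface: bimekisililit


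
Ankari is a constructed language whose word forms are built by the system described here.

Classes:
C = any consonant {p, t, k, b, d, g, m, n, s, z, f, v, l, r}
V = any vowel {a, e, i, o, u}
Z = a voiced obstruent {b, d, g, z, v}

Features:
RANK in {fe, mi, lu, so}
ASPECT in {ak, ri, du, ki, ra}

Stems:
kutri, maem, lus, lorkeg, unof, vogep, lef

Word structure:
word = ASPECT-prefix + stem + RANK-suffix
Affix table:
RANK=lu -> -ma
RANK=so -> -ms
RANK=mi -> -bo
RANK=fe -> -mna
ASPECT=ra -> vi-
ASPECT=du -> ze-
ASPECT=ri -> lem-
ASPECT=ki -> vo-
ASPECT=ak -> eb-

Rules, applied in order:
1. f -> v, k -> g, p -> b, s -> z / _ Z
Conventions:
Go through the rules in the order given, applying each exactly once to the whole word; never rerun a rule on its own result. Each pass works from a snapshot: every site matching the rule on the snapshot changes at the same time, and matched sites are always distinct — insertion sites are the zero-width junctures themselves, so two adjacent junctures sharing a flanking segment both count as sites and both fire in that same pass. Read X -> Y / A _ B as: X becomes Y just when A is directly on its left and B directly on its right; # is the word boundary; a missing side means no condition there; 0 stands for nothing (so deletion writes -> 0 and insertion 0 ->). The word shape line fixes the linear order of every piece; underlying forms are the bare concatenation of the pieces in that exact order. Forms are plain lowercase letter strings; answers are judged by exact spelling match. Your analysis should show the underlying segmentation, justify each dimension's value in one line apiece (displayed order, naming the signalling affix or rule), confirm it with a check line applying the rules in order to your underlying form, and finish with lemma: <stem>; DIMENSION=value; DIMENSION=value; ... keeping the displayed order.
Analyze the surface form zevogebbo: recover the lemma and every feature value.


underlying: ze-vogep-bo
RANK=mi - signalled by the affix -bo
ASPECT=du - signalled by the affix ze-
check: zevogepbo -> zevogebbo
lemma: vogep; RANK=mi; ASPECT=du


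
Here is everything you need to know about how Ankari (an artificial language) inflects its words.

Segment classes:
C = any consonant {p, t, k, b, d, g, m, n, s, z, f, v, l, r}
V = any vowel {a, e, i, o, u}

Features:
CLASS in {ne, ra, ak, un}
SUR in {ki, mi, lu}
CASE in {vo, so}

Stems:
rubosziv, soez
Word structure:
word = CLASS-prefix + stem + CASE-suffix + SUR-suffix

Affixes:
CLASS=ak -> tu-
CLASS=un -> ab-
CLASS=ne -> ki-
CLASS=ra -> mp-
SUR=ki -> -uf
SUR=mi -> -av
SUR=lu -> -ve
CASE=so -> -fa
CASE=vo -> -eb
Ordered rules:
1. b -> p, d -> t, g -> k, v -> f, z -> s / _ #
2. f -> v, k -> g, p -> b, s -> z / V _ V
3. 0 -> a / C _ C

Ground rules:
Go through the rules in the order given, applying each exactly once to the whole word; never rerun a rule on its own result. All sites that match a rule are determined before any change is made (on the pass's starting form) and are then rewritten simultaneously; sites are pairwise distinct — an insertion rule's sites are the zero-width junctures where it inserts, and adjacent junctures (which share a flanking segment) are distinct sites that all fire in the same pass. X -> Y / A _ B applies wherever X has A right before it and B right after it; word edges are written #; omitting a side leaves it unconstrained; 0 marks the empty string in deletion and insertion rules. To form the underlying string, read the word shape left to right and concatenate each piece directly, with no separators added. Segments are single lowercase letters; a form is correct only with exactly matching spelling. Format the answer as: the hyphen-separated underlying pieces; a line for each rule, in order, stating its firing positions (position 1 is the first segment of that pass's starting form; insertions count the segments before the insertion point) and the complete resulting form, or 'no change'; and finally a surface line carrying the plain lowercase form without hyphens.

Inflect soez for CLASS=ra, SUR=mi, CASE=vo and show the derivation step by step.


underlying: mp-soez-eb-av
1. b -> p, d -> t, g -> k, v -> f, z -> s / _ #: fires at position(s) 10: mpsoezebaf
2. f -> v, k -> g, p -> b, s -> z / V _ V: no change
3. 0 -> a / C _ C: inserts after position(s) 1, 2: mapasoezebaf
surface: mapasoezebaf


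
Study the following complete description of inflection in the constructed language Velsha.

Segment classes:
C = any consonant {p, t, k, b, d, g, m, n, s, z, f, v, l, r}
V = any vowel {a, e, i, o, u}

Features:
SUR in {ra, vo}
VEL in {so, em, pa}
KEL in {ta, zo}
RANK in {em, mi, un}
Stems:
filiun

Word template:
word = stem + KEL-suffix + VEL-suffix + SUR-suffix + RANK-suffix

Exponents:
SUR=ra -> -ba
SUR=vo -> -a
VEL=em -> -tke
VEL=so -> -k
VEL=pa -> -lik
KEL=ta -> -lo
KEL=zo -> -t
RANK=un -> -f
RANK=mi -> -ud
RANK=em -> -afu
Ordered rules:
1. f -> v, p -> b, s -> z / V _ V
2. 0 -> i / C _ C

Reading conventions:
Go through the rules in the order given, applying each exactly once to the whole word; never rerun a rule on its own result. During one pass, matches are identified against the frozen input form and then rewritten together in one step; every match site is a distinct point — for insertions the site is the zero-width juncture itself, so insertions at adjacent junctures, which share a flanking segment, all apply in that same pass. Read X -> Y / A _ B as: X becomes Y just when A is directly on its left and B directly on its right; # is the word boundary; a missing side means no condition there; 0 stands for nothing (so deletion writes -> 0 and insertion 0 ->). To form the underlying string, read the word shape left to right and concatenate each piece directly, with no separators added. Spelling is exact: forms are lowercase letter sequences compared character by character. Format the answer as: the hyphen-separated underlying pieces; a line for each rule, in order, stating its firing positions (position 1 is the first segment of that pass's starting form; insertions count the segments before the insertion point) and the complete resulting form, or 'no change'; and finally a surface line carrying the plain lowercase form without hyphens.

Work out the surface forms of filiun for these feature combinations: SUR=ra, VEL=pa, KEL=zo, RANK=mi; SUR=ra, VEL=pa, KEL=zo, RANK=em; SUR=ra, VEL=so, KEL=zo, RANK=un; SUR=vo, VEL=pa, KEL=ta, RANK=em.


cell SUR=ra, VEL=pa, KEL=zo, RANK=mi:
underlying: filiun-t-lik-ba-ud
1. f -> v, p -> b, s -> z / V _ V: no change
2. 0 -> i / C _ C: inserts after position(s) 6, 7, 10: filiunitilikibaud
surface: filiunitilikibaud

cell SUR=ra, VEL=pa, KEL=zo, RANK=em:
underlying: filiun-t-lik-ba-afu
1. f -> v, p -> b, s -> z / V _ V: fires at position(s) 14: filiuntlikbaavu
2. 0 -> i / C _ C: inserts after position(s) 6, 7, 10: filiunitilikibaavu
surface: filiunitilikibaavu

cell SUR=ra, VEL=so, KEL=zo, RANK=un:
underlying: filiun-t-k-ba-f
1. f -> v, p -> b, s -> z / V _ V: no change
2. 0 -> i / C _ C: inserts after position(s) 6, 7, 8: filiunitikibaf
surface: filiunitikibaf

cell SUR=vo, VEL=pa, KEL=ta, RANK=em:
underlying: filiun-lo-lik-a-afu
1. f -> v, p -> b, s -> z / V _ V: fires at position(s) 14: filiunlolikaavu
2. 0 -> i / C _ C: inserts after position(s) 6: filiunilolikaavu
surface: filiunilolikaavu


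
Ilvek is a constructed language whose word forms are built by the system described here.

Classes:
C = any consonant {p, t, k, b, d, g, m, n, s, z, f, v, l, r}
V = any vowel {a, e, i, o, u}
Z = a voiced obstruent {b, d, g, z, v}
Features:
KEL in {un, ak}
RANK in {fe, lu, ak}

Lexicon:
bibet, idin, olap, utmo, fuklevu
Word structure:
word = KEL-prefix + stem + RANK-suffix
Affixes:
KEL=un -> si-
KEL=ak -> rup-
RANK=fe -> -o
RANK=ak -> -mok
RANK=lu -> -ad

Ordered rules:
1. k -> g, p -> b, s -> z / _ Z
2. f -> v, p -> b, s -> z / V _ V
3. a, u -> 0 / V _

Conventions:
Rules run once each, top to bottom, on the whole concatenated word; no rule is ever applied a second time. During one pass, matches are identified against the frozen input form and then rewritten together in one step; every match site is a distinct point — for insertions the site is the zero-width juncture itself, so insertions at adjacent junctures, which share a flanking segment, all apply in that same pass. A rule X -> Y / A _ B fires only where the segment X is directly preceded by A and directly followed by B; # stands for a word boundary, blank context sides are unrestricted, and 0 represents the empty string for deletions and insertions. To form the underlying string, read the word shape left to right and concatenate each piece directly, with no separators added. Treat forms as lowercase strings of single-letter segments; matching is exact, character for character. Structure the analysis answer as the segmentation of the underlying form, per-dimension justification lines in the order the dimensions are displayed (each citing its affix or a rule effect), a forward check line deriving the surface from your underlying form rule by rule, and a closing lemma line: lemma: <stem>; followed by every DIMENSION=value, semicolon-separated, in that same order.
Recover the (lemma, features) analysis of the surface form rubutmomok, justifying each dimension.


underlying: rup-utmo-mok
KEL=ak - signalled by the affix rup-
RANK=ak - signalled by the affix -mok
check: ruputmomok -> ruputmomok -> rubutmomok -> rubutmomok
lemma: utmo; KEL=ak; RANK=ak


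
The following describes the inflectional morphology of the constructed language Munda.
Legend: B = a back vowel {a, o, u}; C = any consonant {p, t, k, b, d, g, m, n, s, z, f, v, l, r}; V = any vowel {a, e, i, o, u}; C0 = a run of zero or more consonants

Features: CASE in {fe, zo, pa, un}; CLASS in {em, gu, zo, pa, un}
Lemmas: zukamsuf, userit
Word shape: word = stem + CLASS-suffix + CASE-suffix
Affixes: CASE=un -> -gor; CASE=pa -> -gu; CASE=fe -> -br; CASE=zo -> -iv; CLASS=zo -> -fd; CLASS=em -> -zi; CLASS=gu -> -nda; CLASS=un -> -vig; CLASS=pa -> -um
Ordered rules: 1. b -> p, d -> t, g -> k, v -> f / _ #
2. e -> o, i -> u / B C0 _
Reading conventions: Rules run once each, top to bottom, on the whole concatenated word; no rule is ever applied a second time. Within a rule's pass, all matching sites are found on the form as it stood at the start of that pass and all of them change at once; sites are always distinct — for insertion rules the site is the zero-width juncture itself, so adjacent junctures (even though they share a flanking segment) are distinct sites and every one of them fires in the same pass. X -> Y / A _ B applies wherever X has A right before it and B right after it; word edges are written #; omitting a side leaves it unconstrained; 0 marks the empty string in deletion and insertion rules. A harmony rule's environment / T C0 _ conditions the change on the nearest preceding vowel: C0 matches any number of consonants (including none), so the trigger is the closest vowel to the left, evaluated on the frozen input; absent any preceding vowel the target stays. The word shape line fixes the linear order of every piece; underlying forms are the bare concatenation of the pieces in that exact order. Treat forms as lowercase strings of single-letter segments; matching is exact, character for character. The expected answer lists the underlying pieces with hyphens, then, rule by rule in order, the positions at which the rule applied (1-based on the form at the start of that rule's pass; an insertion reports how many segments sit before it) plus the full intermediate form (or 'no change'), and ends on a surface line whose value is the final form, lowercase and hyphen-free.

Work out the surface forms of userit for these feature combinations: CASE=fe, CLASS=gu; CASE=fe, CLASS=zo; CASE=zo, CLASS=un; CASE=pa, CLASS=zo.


cell CASE=fe, CLASS=gu:
underlying: userit-nda-br
1. b -> p, d -> t, g -> k, v -> f / _ #: no change
2. e -> o, i -> u / B C0 _: fires at position(s) 3: usoritndabr
surface: usoritndabr

cell CASE=fe, CLASS=zo:
underlying: userit-fd-br
1. b -> p, d -> t, g -> k, v -> f / _ #: no change
2. e -> o, i -> u / B C0 _: fires at position(s) 3: usoritfdbr
surface: usoritfdbr

cell CASE=zo, CLASS=un:
underlying: userit-vig-iv
1. b -> p, d -> t, g -> k, v -> f / _ #: fires at position(s) 11: useritvigif
2. e -> o, i -> u / B C0 _: fires at position(s) 3: usoritvigif
surface: usoritvigif

cell CASE=pa, CLASS=zo:
underlying: userit-fd-gu
1. b -> p, d -> t, g -> k, v -> f / _ #: no change
2. e -> o, i -> u / B C0 _: fires at position(s) 3: usoritfdgu
surface: usoritfdgu


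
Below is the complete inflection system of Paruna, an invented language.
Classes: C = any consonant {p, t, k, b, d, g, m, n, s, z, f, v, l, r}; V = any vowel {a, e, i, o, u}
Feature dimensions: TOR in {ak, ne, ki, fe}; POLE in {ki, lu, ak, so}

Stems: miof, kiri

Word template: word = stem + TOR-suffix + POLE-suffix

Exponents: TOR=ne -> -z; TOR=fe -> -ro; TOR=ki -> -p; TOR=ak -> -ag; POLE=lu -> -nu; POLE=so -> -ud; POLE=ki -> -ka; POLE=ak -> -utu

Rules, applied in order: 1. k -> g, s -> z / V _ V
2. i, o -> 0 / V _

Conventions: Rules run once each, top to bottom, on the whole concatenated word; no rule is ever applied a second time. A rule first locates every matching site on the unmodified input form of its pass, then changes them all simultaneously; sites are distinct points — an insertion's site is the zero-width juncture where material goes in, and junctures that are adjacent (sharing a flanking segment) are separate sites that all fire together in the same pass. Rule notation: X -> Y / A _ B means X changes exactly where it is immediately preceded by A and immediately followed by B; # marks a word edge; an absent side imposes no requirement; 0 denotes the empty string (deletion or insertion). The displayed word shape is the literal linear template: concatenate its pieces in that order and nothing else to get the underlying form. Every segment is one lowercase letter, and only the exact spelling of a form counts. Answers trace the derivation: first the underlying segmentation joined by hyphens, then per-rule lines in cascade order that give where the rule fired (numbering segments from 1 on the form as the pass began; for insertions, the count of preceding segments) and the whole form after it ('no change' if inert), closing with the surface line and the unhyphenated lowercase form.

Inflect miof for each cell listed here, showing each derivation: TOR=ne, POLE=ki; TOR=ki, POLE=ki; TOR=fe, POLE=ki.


cell TOR=ne, POLE=ki:
underlying: miof-z-ka
1. k -> g, s -> z / V _ V: no change
2. i, o -> 0 / V _: fires at position(s) 3: mifzka
surface: mifzka

cell TOR=ki, POLE=ki:
underlying: miof-p-ka
1. k -> g, s -> z / V _ V: no change
2. i, o -> 0 / V _: fires at position(s) 3: mifpka
surface: mifpka

cell TOR=fe, POLE=ki:
underlying: miof-ro-ka
1. k -> g, s -> z / V _ V: fires at position(s) 7: miofroga
2. i, o -> 0 / V _: fires at position(s) 3: mifroga
surface: mifroga


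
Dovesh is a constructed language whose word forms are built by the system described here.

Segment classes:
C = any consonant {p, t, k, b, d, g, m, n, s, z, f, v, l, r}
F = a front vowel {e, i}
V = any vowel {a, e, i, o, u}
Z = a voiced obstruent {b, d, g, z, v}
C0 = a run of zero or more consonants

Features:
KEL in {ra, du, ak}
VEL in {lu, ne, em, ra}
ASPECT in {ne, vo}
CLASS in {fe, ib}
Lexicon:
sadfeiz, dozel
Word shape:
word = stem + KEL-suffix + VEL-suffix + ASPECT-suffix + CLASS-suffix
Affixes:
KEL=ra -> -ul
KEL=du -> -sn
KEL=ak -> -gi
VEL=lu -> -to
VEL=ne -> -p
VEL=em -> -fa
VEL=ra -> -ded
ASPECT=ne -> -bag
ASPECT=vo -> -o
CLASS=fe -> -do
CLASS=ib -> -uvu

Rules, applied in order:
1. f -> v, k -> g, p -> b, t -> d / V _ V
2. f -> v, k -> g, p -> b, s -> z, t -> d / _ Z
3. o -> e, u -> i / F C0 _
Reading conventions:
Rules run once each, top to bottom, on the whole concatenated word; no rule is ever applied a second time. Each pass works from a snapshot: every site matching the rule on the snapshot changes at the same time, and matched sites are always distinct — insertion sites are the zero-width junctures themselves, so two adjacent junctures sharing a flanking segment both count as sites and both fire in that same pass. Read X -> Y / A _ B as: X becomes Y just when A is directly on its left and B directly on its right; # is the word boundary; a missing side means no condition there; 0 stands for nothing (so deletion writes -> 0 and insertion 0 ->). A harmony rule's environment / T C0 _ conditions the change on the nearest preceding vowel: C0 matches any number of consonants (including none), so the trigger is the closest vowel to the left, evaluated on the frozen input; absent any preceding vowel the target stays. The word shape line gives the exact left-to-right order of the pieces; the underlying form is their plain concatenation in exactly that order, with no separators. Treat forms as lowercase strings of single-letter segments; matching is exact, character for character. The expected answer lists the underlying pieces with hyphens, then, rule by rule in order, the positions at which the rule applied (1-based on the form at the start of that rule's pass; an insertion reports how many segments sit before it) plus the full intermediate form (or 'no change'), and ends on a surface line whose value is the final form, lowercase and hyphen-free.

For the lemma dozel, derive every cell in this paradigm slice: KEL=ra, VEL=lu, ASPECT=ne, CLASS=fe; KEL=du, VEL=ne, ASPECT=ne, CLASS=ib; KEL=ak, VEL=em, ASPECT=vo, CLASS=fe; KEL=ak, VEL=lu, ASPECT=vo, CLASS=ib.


cell KEL=ra, VEL=lu, ASPECT=ne, CLASS=fe:
underlying: dozel-ul-to-bag-do
1. f -> v, k -> g, p -> b, t -> d / V _ V: no change
2. f -> v, k -> g, p -> b, s -> z, t -> d / _ Z: no change
3. o -> e, u -> i / F C0 _: fires at position(s) 6: dozeliltobagdo
surface: dozeliltobagdo

cell KEL=du, VEL=ne, ASPECT=ne, CLASS=ib:
underlying: dozel-sn-p-bag-uvu
1. f -> v, k -> g, p -> b, t -> d / V _ V: no change
2. f -> v, k -> g, p -> b, s -> z, t -> d / _ Z: fires at position(s) 8: dozelsnbbaguvu
3. o -> e, u -> i / F C0 _: no change
surface: dozelsnbbaguvu

cell KEL=ak, VEL=em, ASPECT=vo, CLASS=fe:
underlying: dozel-gi-fa-o-do
1. f -> v, k -> g, p -> b, t -> d / V _ V: fires at position(s) 8: dozelgivaodo
2. f -> v, k -> g, p -> b, s -> z, t -> d / _ Z: no change
3. o -> e, u -> i / F C0 _: no change
surface: dozelgivaodo

cell KEL=ak, VEL=lu, ASPECT=vo, CLASS=ib:
underlying: dozel-gi-to-o-uvu
1. f -> v, k -> g, p -> b, t -> d / V _ V: fires at position(s) 8: dozelgidoouvu
2. f -> v, k -> g, p -> b, s -> z, t -> d / _ Z: no change
3. o -> e, u -> i / F C0 _: fires at position(s) 9: dozelgideouvu
surface: dozelgideouvu


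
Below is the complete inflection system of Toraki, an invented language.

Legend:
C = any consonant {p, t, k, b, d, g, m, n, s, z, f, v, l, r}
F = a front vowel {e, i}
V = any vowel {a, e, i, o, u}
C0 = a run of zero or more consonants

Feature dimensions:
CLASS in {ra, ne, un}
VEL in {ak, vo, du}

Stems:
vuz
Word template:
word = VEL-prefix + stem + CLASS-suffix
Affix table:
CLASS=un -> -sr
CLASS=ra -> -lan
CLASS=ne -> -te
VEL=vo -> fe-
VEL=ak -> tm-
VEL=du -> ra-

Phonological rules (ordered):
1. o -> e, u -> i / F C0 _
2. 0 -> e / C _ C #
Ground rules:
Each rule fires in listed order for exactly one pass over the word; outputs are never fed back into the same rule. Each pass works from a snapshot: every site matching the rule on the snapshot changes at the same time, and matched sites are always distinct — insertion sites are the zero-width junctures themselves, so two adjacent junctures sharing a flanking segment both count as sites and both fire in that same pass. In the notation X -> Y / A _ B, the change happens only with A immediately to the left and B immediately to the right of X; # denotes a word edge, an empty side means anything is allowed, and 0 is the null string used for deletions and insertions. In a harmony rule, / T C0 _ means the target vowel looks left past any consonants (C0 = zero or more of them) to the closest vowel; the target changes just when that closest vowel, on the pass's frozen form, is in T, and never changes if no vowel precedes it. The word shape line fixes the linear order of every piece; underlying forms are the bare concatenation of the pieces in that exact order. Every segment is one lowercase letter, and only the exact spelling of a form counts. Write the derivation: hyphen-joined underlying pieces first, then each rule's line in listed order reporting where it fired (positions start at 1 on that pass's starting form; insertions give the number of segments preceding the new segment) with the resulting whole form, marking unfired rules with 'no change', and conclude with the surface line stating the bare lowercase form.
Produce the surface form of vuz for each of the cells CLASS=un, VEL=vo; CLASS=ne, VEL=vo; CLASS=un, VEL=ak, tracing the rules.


cell CLASS=un, VEL=vo:
underlying: fe-vuz-sr
1. o -> e, u -> i / F C0 _: fires at position(s) 4: fevizsr
2. 0 -> e / C _ C #: inserts after position(s) 6: fevizser
surface: fevizser

cell CLASS=ne, VEL=vo:
underlying: fe-vuz-te
1. o -> e, u -> i / F C0 _: fires at position(s) 4: fevizte
2. 0 -> e / C _ C #: no change
surface: fevizte

cell CLASS=un, VEL=ak:
underlying: tm-vuz-sr
1. o -> e, u -> i / F C0 _: no change
2. 0 -> e / C _ C #: inserts after position(s) 6: tmvuzser
surface: tmvuzser


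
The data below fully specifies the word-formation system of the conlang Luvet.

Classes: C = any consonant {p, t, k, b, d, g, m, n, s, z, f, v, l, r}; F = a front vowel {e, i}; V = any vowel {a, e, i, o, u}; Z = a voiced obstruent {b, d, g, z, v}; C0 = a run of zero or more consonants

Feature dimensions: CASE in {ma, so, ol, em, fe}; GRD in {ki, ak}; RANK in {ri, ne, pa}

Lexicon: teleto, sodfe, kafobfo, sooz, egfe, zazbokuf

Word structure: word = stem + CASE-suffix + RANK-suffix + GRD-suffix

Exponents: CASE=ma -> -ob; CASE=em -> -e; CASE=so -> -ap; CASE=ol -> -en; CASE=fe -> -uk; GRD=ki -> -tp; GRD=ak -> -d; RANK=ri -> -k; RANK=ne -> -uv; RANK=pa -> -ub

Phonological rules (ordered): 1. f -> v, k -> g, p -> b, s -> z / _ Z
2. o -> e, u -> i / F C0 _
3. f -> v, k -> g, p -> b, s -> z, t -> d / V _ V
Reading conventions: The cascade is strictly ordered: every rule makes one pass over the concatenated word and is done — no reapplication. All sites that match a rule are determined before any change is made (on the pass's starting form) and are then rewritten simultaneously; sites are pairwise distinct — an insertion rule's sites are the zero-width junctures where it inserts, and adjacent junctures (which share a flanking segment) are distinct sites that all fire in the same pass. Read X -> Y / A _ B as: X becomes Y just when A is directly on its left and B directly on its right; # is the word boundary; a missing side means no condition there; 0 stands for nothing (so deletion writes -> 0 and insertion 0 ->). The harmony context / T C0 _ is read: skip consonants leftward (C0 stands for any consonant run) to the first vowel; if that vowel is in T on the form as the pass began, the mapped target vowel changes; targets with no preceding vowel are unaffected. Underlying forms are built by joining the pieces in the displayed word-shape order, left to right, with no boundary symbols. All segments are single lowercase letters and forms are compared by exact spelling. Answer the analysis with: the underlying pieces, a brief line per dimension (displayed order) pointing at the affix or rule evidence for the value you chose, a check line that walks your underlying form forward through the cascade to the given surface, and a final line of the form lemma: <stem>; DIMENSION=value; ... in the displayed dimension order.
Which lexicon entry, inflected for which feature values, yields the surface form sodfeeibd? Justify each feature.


underlying: sodfe-e-ub-d
CASE=em - signalled by the affix -e
GRD=ak - signalled by the affix -d
RANK=pa - signalled by the affix -ub
check: sodfeeubd -> sodfeeubd -> sodfeeibd -> sodfeeibd
lemma: sodfe; CASE=em; GRD=ak; RANK=pa


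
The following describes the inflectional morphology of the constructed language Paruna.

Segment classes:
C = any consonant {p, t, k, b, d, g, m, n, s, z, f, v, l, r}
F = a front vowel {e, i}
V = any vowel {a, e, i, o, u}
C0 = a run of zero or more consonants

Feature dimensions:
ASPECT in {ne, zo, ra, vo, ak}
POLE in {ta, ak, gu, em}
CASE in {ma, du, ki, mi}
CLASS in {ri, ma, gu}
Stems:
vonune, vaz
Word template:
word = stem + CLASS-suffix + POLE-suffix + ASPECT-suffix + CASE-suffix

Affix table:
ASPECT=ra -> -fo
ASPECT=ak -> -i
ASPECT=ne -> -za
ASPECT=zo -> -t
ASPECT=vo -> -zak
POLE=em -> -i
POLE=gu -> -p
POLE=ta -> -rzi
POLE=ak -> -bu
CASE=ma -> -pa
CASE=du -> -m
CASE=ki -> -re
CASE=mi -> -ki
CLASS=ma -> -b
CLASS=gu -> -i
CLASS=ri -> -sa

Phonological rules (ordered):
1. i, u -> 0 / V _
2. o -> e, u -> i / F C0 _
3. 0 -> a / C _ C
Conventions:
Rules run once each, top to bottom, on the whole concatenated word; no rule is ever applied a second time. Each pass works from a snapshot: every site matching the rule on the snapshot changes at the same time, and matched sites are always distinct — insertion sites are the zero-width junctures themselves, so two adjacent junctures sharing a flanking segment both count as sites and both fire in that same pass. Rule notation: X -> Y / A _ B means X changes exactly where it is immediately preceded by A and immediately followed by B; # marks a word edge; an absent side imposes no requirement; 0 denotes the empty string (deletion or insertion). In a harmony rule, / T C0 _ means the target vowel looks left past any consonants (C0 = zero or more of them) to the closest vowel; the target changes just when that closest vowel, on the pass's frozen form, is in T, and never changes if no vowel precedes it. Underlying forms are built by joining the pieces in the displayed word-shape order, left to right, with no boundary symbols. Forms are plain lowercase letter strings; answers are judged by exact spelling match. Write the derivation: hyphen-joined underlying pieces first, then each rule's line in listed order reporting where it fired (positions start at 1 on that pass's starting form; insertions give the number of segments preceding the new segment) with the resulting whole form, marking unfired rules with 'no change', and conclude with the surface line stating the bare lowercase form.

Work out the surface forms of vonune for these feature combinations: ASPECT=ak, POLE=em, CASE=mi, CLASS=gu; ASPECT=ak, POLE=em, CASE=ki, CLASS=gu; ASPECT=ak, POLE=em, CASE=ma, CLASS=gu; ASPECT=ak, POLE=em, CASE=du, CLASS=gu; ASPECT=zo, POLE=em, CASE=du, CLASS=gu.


cell ASPECT=ak, POLE=em, CASE=mi, CLASS=gu:
underlying: vonune-i-i-i-ki
1. i, u -> 0 / V _: fires at position(s) 7, 8, 9: vonuneki
2. o -> e, u -> i / F C0 _: no change
3. 0 -> a / C _ C: no change
surface: vonuneki

cell ASPECT=ak, POLE=em, CASE=ki, CLASS=gu:
underlying: vonune-i-i-i-re
1. i, u -> 0 / V _: fires at position(s) 7, 8, 9: vonunere
2. o -> e, u -> i / F C0 _: no change
3. 0 -> a / C _ C: no change
surface: vonunere

cell ASPECT=ak, POLE=em, CASE=ma, CLASS=gu:
underlying: vonune-i-i-i-pa
1. i, u -> 0 / V _: fires at position(s) 7, 8, 9: vonunepa
2. o -> e, u -> i / F C0 _: no change
3. 0 -> a / C _ C: no change
surface: vonunepa

cell ASPECT=ak, POLE=em, CASE=du, CLASS=gu:
underlying: vonune-i-i-i-m
1. i, u -> 0 / V _: fires at position(s) 7, 8, 9: vonunem
2. o -> e, u -> i / F C0 _: no change
3. 0 -> a / C _ C: no change
surface: vonunem

cell ASPECT=zo, POLE=em, CASE=du, CLASS=gu:
underlying: vonune-i-i-t-m
1. i, u -> 0 / V _: fires at position(s) 7, 8: vonunetm
2. o -> e, u -> i / F C0 _: no change
3. 0 -> a / C _ C: inserts after position(s) 7: vonunetam
surface: vonunetam


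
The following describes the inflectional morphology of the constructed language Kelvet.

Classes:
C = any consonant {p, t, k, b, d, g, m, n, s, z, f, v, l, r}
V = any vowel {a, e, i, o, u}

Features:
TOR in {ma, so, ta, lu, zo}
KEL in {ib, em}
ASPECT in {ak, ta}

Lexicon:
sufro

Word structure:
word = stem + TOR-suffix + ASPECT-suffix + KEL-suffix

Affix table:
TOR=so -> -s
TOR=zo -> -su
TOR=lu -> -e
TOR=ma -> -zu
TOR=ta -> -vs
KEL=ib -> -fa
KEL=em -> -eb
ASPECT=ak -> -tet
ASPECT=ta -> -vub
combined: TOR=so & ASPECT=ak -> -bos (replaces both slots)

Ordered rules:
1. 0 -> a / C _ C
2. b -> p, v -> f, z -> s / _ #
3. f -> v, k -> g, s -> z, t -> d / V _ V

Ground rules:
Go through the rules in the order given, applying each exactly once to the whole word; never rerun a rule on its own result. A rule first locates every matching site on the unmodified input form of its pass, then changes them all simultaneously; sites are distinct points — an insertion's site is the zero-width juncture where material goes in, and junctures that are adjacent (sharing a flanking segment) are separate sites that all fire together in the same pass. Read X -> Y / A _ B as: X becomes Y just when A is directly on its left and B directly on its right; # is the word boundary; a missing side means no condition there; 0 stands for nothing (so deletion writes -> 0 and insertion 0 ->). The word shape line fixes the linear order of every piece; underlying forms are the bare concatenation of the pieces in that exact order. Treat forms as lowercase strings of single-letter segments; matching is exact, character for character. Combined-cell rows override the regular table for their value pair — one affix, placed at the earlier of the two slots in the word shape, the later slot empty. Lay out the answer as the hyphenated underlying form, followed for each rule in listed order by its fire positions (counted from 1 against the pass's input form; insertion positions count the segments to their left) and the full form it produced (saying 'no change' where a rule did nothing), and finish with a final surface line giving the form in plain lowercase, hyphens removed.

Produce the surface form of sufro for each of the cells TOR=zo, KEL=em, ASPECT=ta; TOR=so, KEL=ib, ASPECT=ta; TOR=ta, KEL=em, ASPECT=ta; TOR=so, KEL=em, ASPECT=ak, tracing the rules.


cell TOR=zo, KEL=em, ASPECT=ta:
underlying: sufro-su-vub-eb
1. 0 -> a / C _ C: inserts after position(s) 3: sufarosuvubeb
2. b -> p, v -> f, z -> s / _ #: fires at position(s) 13: sufarosuvubep
3. f -> v, k -> g, s -> z, t -> d / V _ V: fires at position(s) 3, 7: suvarozuvubep
surface: suvarozuvubep

cell TOR=so, KEL=ib, ASPECT=ta:
underlying: sufro-s-vub-fa
1. 0 -> a / C _ C: inserts after position(s) 3, 6, 9: sufarosavubafa
2. b -> p, v -> f, z -> s / _ #: no change
3. f -> v, k -> g, s -> z, t -> d / V _ V: fires at position(s) 3, 7, 13: suvarozavubava
surface: suvarozavubava

cell TOR=ta, KEL=em, ASPECT=ta:
underlying: sufro-vs-vub-eb
1. 0 -> a / C _ C: inserts after position(s) 3, 6, 7: sufarovasavubeb
2. b -> p, v -> f, z -> s / _ #: fires at position(s) 15: sufarovasavubep
3. f -> v, k -> g, s -> z, t -> d / V _ V: fires at position(s) 3, 9: suvarovazavubep
surface: suvarovazavubep

cell TOR=so, KEL=em, ASPECT=ak:
underlying: sufro-bos-eb
1. 0 -> a / C _ C: inserts after position(s) 3: sufaroboseb
2. b -> p, v -> f, z -> s / _ #: fires at position(s) 11: sufarobosep
3. f -> v, k -> g, s -> z, t -> d / V _ V: fires at position(s) 3, 9: suvarobozep
surface: suvarobozep


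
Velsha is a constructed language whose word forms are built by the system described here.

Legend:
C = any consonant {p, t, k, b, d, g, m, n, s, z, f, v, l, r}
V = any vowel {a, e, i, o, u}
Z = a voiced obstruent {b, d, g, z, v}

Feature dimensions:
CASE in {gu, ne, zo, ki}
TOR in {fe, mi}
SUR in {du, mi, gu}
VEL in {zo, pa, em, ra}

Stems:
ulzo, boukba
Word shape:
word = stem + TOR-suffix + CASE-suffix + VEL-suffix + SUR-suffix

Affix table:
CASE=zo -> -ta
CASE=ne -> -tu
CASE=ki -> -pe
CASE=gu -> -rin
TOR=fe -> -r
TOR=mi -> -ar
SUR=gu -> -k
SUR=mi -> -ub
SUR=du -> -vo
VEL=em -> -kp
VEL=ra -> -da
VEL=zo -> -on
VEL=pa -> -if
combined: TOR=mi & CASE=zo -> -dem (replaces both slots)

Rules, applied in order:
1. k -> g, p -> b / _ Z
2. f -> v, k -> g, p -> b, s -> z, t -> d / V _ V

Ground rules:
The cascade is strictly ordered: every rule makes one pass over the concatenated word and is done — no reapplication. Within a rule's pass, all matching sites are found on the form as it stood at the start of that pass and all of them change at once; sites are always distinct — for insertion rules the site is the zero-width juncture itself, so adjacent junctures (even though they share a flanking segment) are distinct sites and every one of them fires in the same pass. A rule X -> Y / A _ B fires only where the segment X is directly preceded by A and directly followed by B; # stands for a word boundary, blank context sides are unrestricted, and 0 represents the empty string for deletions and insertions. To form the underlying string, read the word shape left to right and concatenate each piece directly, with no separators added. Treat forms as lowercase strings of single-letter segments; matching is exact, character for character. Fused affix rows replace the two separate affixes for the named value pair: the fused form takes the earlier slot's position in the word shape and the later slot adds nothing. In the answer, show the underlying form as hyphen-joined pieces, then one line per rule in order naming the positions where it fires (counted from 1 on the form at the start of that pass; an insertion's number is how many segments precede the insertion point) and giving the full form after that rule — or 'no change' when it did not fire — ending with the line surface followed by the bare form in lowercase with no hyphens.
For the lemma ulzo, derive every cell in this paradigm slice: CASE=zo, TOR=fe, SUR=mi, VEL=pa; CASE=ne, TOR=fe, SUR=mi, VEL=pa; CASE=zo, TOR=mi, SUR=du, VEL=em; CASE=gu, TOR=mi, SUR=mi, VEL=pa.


cell CASE=zo, TOR=fe, SUR=mi, VEL=pa:
underlying: ulzo-r-ta-if-ub
1. k -> g, p -> b / _ Z: no change
2. f -> v, k -> g, p -> b, s -> z, t -> d / V _ V: fires at position(s) 9: ulzortaivub
surface: ulzortaivub

cell CASE=ne, TOR=fe, SUR=mi, VEL=pa:
underlying: ulzo-r-tu-if-ub
1. k -> g, p -> b / _ Z: no change
2. f -> v, k -> g, p -> b, s -> z, t -> d / V _ V: fires at position(s) 9: ulzortuivub
surface: ulzortuivub

cell CASE=zo, TOR=mi, SUR=du, VEL=em:
underlying: ulzo-dem-kp-vo
1. k -> g, p -> b / _ Z: fires at position(s) 9: ulzodemkbvo
2. f -> v, k -> g, p -> b, s -> z, t -> d / V _ V: no change
surface: ulzodemkbvo

cell CASE=gu, TOR=mi, SUR=mi, VEL=pa:
underlying: ulzo-ar-rin-if-ub
1. k -> g, p -> b / _ Z: no change
2. f -> v, k -> g, p -> b, s -> z, t -> d / V _ V: fires at position(s) 11: ulzoarrinivub
surface: ulzoarrinivub


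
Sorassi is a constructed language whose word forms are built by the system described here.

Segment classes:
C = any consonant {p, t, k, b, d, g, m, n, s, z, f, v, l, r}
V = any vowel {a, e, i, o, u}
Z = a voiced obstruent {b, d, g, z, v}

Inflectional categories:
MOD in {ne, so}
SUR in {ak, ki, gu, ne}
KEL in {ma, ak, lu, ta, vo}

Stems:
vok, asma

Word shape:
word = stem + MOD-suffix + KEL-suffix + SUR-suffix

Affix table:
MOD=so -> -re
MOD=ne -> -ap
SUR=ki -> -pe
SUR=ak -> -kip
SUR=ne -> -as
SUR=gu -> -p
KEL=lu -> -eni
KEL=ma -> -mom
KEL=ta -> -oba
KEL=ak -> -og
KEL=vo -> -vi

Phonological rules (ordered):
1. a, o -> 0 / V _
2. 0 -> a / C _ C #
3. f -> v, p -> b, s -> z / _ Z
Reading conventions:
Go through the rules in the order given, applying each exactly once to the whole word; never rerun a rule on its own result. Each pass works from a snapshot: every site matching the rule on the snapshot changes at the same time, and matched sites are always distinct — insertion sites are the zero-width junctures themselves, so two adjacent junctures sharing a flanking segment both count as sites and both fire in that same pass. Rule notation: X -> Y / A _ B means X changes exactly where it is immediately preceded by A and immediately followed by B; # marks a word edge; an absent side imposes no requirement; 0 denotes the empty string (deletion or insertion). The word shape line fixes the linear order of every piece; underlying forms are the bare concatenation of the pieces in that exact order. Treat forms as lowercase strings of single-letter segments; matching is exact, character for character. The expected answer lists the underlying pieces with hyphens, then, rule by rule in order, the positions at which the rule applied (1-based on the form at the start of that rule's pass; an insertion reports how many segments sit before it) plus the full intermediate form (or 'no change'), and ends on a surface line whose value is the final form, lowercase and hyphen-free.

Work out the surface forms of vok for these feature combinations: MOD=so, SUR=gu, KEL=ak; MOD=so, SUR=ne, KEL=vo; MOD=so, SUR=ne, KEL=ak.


cell MOD=so, SUR=gu, KEL=ak:
underlying: vok-re-og-p
1. a, o -> 0 / V _: fires at position(s) 6: vokregp
2. 0 -> a / C _ C #: inserts after position(s) 6: vokregap
3. f -> v, p -> b, s -> z / _ Z: no change
surface: vokregap

cell MOD=so, SUR=ne, KEL=vo:
underlying: vok-re-vi-as
1. a, o -> 0 / V _: fires at position(s) 8: vokrevis
2. 0 -> a / C _ C #: no change
3. f -> v, p -> b, s -> z / _ Z: no change
surface: vokrevis

cell MOD=so, SUR=ne, KEL=ak:
underlying: vok-re-og-as
1. a, o -> 0 / V _: fires at position(s) 6: vokregas
2. 0 -> a / C _ C #: no change
3. f -> v, p -> b, s -> z / _ Z: no change
surface: vokregas
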